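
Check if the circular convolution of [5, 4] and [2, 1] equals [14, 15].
Recompute circular convolution of [5, 4] and [2, 1]: y[0] = 5×2 + 4×1 = 14; y[1] = 5×1 + 4×2 = 13 → [14, 13]. Compare to given [14, 15]: they differ at index 1: given 15, correct 13, so answer: No

No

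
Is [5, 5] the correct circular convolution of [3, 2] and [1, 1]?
Recompute circular convolution of [3, 2] and [1, 1]: y[0] = 3×1 + 2×1 = 5; y[1] = 3×1 + 2×1 = 5 → [5, 5]. Given [5, 5] matches, so answer: Yes

Yes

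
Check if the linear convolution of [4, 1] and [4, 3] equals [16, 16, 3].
Recompute linear convolution of [4, 1] and [4, 3]: y[0] = 4×4 = 16; y[1] = 4×3 + 1×4 = 16; y[2] = 1×3 = 3 → [16, 16, 3]. Given [16, 16, 3] matches, so answer: Yes

Yes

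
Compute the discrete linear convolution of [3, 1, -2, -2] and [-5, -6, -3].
y[0] = 3×-5 = -15; y[1] = 3×-6 + 1×-5 = -23; y[2] = 3×-3 + 1×-6 + -2×-5 = -5; y[3] = 1×-3 + -2×-6 + -2×-5 = 19; y[4] = -2×-3 + -2×-6 = 18; y[5] = -2×-3 = 6

[-15, -23, -5, 19, 18, 6]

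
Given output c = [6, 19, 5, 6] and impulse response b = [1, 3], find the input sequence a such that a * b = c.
Deconvolve c=[6, 19, 5, 6] by b=[1, 3]. Since b[0]=1, solve forward: a[0] = c[0] / 1 = 6; a[1] = (c[1] - 6×3) / 1 = 1; a[2] = (c[2] - 1×3) / 1 = 2. So a = [6, 1, 2]. Check by forward convolution: c[0] = 6×1 = 6; c[1] = 6×3 + 1×1 = 19; c[2] = 1×3 + 2×1 = 5; c[3] = 2×3 = 6

[6, 1, 2]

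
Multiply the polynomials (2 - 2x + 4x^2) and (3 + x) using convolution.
Ascending coefficients: a = [2, -2, 4], b = [3, 1]. c[0] = 2×3 = 6; c[1] = 2×1 + -2×3 = -4; c[2] = -2×1 + 4×3 = 10; c[3] = 4×1 = 4. Result coefficients: [6, -4, 10, 4] → 6 - 4x + 10x^2 + 4x^3

6 - 4x + 10x^2 + 4x^3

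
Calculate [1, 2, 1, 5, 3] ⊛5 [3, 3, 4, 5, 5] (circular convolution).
Use y[k] = Σ_j s[j]·t[(k-j) mod 5]. y[0] = 1×3 + 2×5 + 1×5 + 5×4 + 3×3 = 47; y[1] = 1×3 + 2×3 + 1×5 + 5×5 + 3×4 = 51; y[2] = 1×4 + 2×3 + 1×3 + 5×5 + 3×5 = 53; y[3] = 1×5 + 2×4 + 1×3 + 5×3 + 3×5 = 46; y[4] = 1×5 + 2×5 + 1×4 + 5×3 + 3×3 = 43. Result: [47, 51, 53, 46, 43]

[47, 51, 53, 46, 43]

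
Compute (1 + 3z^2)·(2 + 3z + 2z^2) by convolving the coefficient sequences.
Ascending coefficients: a = [1, 0, 3], b = [2, 3, 2]. c[0] = 1×2 = 2; c[1] = 1×3 + 0×2 = 3; c[2] = 1×2 + 0×3 + 3×2 = 8; c[3] = 0×2 + 3×3 = 9; c[4] = 3×2 = 6. Result coefficients: [2, 3, 8, 9, 6] → 2 + 3z + 8z^2 + 9z^3 + 6z^4

2 + 3z + 8z^2 + 9z^3 + 6z^4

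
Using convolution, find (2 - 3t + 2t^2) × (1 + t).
Ascending coefficients: a = [2, -3, 2], b = [1, 1]. c[0] = 2×1 = 2; c[1] = 2×1 + -3×1 = -1; c[2] = -3×1 + 2×1 = -1; c[3] = 2×1 = 2. Result coefficients: [2, -1, -1, 2] → 2 - t - t^2 + 2t^3

2 - t - t^2 + 2t^3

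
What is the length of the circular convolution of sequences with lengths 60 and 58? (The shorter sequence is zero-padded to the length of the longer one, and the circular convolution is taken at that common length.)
Circular convolution (zero-padding the shorter input) has length max(m, n) = max(60, 58) = 60

60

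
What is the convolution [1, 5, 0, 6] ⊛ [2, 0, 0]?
y[0] = 1×2 = 2; y[1] = 1×0 + 5×2 = 10; y[2] = 1×0 + 5×0 + 0×2 = 0; y[3] = 5×0 + 0×0 + 6×2 = 12; y[4] = 0×0 + 6×0 = 0; y[5] = 6×0 = 0

[2, 10, 0, 12, 0, 0]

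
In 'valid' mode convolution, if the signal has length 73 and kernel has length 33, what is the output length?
'Valid' mode counts only positions where the kernel fully overlaps the signal: m - n + 1 = 73 - 33 + 1 = 41

41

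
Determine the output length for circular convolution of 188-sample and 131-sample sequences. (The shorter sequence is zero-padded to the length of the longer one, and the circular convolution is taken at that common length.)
Circular convolution (zero-padding the shorter input) has length max(m, n) = max(188, 131) = 188

188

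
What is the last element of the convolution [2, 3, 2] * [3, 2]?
Use y[k] = Σ_i a[i]·b[k-i] at k=3. y[3] = 2×2 = 4

4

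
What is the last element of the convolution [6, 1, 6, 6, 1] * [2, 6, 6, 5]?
Use y[k] = Σ_i a[i]·b[k-i] at k=7. y[7] = 1×5 = 5

5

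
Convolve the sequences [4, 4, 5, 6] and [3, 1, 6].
y[0] = 4×3 = 12; y[1] = 4×1 + 4×3 = 16; y[2] = 4×6 + 4×1 + 5×3 = 43; y[3] = 4×6 + 5×1 + 6×3 = 47; y[4] = 5×6 + 6×1 = 36; y[5] = 6×6 = 36

[12, 16, 43, 47, 36, 36]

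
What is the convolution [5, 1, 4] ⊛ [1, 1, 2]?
y[0] = 5×1 = 5; y[1] = 5×1 + 1×1 = 6; y[2] = 5×2 + 1×1 + 4×1 = 15; y[3] = 1×2 + 4×1 = 6; y[4] = 4×2 = 8

[5, 6, 15, 6, 8]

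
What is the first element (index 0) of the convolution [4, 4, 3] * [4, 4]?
Use y[k] = Σ_i a[i]·b[k-i] at k=0. y[0] = 4×4 = 16

16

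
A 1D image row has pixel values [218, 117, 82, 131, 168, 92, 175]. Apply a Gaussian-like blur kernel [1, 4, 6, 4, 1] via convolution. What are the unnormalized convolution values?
Convolve image row [218, 117, 82, 131, 168, 92, 175] with kernel [1, 4, 6, 4, 1]: y[0] = 218×1 = 218; y[1] = 218×4 + 117×1 = 989; y[2] = 218×6 + 117×4 + 82×1 = 1858; y[3] = 218×4 + 117×6 + 82×4 + 131×1 = 2033; y[4] = 218×1 + 117×4 + 82×6 + 131×4 + 168×1 = 1870; y[5] = 117×1 + 82×4 + 131×6 + 168×4 + 92×1 = 1995; y[6] = 82×1 + 131×4 + 168×6 + 92×4 + 175×1 = 2157; y[7] = 131×1 + 168×4 + 92×6 + 175×4 = 2055; y[8] = 168×1 + 92×4 + 175×6 = 1586; y[9] = 92×1 + 175×4 = 792; y[10] = 175×1 = 175 → [218, 989, 1858, 2033, 1870, 1995, 2157, 2055, 1586, 792, 175]. Normalization factor = sum(kernel) = 16.

[218, 989, 1858, 2033, 1870, 1995, 2157, 2055, 1586, 792, 175]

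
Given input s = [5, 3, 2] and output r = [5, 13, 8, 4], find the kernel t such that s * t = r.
Output length 4 = len(s) + len(t) - 1 ⇒ len(t) = 2. Solve t forward using t[k] = (r[k] - Σ_{i≥1} s[i]·t[k-i]) / s[0]: t[0] = r[0] / s[0] = 5 / 5 = 1; t[1] = (r[1] - 3×1) / s[0] = (13 - 3×1) / 5 = 2. So t = [1, 2]. Forward-check [5, 3, 2] * [1, 2]: r[0] = 5×1 = 5; r[1] = 5×2 + 3×1 = 13; r[2] = 3×2 + 2×1 = 8; r[3] = 2×2 = 4 → [5, 13, 8, 4] ✓

[1, 2]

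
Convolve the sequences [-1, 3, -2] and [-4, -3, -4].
y[0] = -1×-4 = 4; y[1] = -1×-3 + 3×-4 = -9; y[2] = -1×-4 + 3×-3 + -2×-4 = 3; y[3] = 3×-4 + -2×-3 = -6; y[4] = -2×-4 = 8

[4, -9, 3, -6, 8]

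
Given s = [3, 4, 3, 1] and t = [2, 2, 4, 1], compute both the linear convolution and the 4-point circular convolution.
Linear: y_lin[0] = 3×2 = 6; y_lin[1] = 3×2 + 4×2 = 14; y_lin[2] = 3×4 + 4×2 + 3×2 = 26; y_lin[3] = 3×1 + 4×4 + 3×2 + 1×2 = 27; y_lin[4] = 4×1 + 3×4 + 1×2 = 18; y_lin[5] = 3×1 + 1×4 = 7; y_lin[6] = 1×1 = 1 → [6, 14, 26, 27, 18, 7, 1]. Circular (length 4): y[0] = 3×2 + 4×1 + 3×4 + 1×2 = 24; y[1] = 3×2 + 4×2 + 3×1 + 1×4 = 21; y[2] = 3×4 + 4×2 + 3×2 + 1×1 = 27; y[3] = 3×1 + 4×4 + 3×2 + 1×2 = 27 → [24, 21, 27, 27]

Linear: [6, 14, 26, 27, 18, 7, 1], Circular: [24, 21, 27, 27]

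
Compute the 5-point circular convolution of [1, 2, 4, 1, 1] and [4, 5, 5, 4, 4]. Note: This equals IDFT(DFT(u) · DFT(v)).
Either evaluate y[k] = Σ_j u[j]·v[(k-j) mod 5] directly, or use IDFT(DFT(u) · DFT(v)). y[0] = 1×4 + 2×4 + 4×4 + 1×5 + 1×5 = 38; y[1] = 1×5 + 2×4 + 4×4 + 1×4 + 1×5 = 38; y[2] = 1×5 + 2×5 + 4×4 + 1×4 + 1×4 = 39; y[3] = 1×4 + 2×5 + 4×5 + 1×4 + 1×4 = 42; y[4] = 1×4 + 2×4 + 4×5 + 1×5 + 1×4 = 41. Result: [38, 38, 39, 42, 41]

[38, 38, 39, 42, 41]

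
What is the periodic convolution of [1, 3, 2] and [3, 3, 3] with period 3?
Use y[k] = Σ_j x[j]·h[(k-j) mod 3]. y[0] = 1×3 + 3×3 + 2×3 = 18; y[1] = 1×3 + 3×3 + 2×3 = 18; y[2] = 1×3 + 3×3 + 2×3 = 18. Result: [18, 18, 18]

[18, 18, 18]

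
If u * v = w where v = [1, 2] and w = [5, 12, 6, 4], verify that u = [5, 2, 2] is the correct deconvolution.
Forward-compute [5, 2, 2] * [1, 2]: w[0] = 5×1 = 5; w[1] = 5×2 + 2×1 = 12; w[2] = 2×2 + 2×1 = 6; w[3] = 2×2 = 4 → [5, 12, 6, 4]. Matches given w = [5, 12, 6, 4], so verified.

Verified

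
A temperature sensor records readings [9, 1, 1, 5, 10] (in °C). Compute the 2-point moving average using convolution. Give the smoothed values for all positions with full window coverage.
2-point moving average kernel = [1, 1]. Apply in 'valid' mode (full window coverage): avg[0] = (9 + 1) / 2 = 5.0; avg[1] = (1 + 1) / 2 = 1.0; avg[2] = (1 + 5) / 2 = 3.0; avg[3] = (5 + 10) / 2 = 7.5. Smoothed values: [5.0, 1.0, 3.0, 7.5]

[5.0, 1.0, 3.0, 7.5]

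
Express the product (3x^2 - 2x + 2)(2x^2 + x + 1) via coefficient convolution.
Ascending coefficients: a = [2, -2, 3], b = [1, 1, 2]. c[0] = 2×1 = 2; c[1] = 2×1 + -2×1 = 0; c[2] = 2×2 + -2×1 + 3×1 = 5; c[3] = -2×2 + 3×1 = -1; c[4] = 3×2 = 6. Result coefficients: [2, 0, 5, -1, 6] → 6x^4 - x^3 + 5x^2 + 2

6x^4 - x^3 + 5x^2 + 2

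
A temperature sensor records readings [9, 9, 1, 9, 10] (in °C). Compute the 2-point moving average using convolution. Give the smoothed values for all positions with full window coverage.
2-point moving average kernel = [1, 1]. Apply in 'valid' mode (full window coverage): avg[0] = (9 + 9) / 2 = 9.0; avg[1] = (9 + 1) / 2 = 5.0; avg[2] = (1 + 9) / 2 = 5.0; avg[3] = (9 + 10) / 2 = 9.5. Smoothed values: [9.0, 5.0, 5.0, 9.5]

[9.0, 5.0, 5.0, 9.5]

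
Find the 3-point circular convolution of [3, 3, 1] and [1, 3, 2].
Use y[k] = Σ_j a[j]·b[(k-j) mod 3]. y[0] = 3×1 + 3×2 + 1×3 = 12; y[1] = 3×3 + 3×1 + 1×2 = 14; y[2] = 3×2 + 3×3 + 1×1 = 16. Result: [12, 14, 16]

[12, 14, 16]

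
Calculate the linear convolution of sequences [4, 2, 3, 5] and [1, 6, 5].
y[0] = 4×1 = 4; y[1] = 4×6 + 2×1 = 26; y[2] = 4×5 + 2×6 + 3×1 = 35; y[3] = 2×5 + 3×6 + 5×1 = 33; y[4] = 3×5 + 5×6 = 45; y[5] = 5×5 = 25

[4, 26, 35, 33, 45, 25]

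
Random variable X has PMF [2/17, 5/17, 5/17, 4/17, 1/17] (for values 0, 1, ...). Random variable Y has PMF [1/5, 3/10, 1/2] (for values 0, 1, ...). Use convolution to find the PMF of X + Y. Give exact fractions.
P(X+Y=k) = Σ_i P(X=i)·P(Y=k-i) — a convolution of [2/17, 5/17, 5/17, 4/17, 1/17] and [1/5, 3/10, 1/2]. P(X+Y=0) = (2/17)×(1/5) = 2/85; P(X+Y=1) = (2/17)×(3/10) + (5/17)×(1/5) = 3/85 + 1/17 = 8/85; P(X+Y=2) = (2/17)×(1/2) + (5/17)×(3/10) + (5/17)×(1/5) = 1/17 + 3/34 + 1/17 = 7/34; P(X+Y=3) = (5/17)×(1/2) + (5/17)×(3/10) + (4/17)×(1/5) = 5/34 + 3/34 + 4/85 = 24/85; P(X+Y=4) = (5/17)×(1/2) + (4/17)×(3/10) + (1/17)×(1/5) = 5/34 + 6/85 + 1/85 = 39/170; P(X+Y=5) = (4/17)×(1/2) + (1/17)×(3/10) = 2/17 + 3/170 = 23/170; P(X+Y=6) = (1/17)×(1/2) = 1/34. PMF: [2/85, 8/85, 7/34, 24/85, 39/170, 23/170, 1/34] (sums to 1 ✓)

[2/85, 8/85, 7/34, 24/85, 39/170, 23/170, 1/34]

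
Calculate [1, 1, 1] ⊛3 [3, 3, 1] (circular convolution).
Use y[k] = Σ_j s[j]·t[(k-j) mod 3]. y[0] = 1×3 + 1×1 + 1×3 = 7; y[1] = 1×3 + 1×3 + 1×1 = 7; y[2] = 1×1 + 1×3 + 1×3 = 7. Result: [7, 7, 7]

[7, 7, 7]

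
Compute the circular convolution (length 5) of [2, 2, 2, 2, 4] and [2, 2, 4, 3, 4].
Use y[k] = Σ_j u[j]·v[(k-j) mod 5]. y[0] = 2×2 + 2×4 + 2×3 + 2×4 + 4×2 = 34; y[1] = 2×2 + 2×2 + 2×4 + 2×3 + 4×4 = 38; y[2] = 2×4 + 2×2 + 2×2 + 2×4 + 4×3 = 36; y[3] = 2×3 + 2×4 + 2×2 + 2×2 + 4×4 = 38; y[4] = 2×4 + 2×3 + 2×4 + 2×2 + 4×2 = 34. Result: [34, 38, 36, 38, 34]

[34, 38, 36, 38, 34]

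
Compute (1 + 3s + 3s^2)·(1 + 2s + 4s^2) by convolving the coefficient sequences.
Ascending coefficients: a = [1, 3, 3], b = [1, 2, 4]. c[0] = 1×1 = 1; c[1] = 1×2 + 3×1 = 5; c[2] = 1×4 + 3×2 + 3×1 = 13; c[3] = 3×4 + 3×2 = 18; c[4] = 3×4 = 12. Result coefficients: [1, 5, 13, 18, 12] → 1 + 5s + 13s^2 + 18s^3 + 12s^4

1 + 5s + 13s^2 + 18s^3 + 12s^4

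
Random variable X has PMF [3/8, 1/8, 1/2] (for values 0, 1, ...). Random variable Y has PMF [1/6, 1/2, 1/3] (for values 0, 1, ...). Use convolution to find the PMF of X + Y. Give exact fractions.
P(X+Y=k) = Σ_i P(X=i)·P(Y=k-i) — a convolution of [3/8, 1/8, 1/2] and [1/6, 1/2, 1/3]. P(X+Y=0) = (3/8)×(1/6) = 1/16; P(X+Y=1) = (3/8)×(1/2) + (1/8)×(1/6) = 3/16 + 1/48 = 5/24; P(X+Y=2) = (3/8)×(1/3) + (1/8)×(1/2) + (1/2)×(1/6) = 1/8 + 1/16 + 1/12 = 13/48; P(X+Y=3) = (1/8)×(1/3) + (1/2)×(1/2) = 1/24 + 1/4 = 7/24; P(X+Y=4) = (1/2)×(1/3) = 1/6. PMF: [1/16, 5/24, 13/48, 7/24, 1/6] (sums to 1 ✓)

[1/16, 5/24, 13/48, 7/24, 1/6]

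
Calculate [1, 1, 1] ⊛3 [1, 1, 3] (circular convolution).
Use y[k] = Σ_j u[j]·v[(k-j) mod 3]. y[0] = 1×1 + 1×3 + 1×1 = 5; y[1] = 1×1 + 1×1 + 1×3 = 5; y[2] = 1×3 + 1×1 + 1×1 = 5. Result: [5, 5, 5]

[5, 5, 5]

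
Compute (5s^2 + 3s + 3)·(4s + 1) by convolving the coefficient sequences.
Ascending coefficients: a = [3, 3, 5], b = [1, 4]. c[0] = 3×1 = 3; c[1] = 3×4 + 3×1 = 15; c[2] = 3×4 + 5×1 = 17; c[3] = 5×4 = 20. Result coefficients: [3, 15, 17, 20] → 20s^3 + 17s^2 + 15s + 3

20s^3 + 17s^2 + 15s + 3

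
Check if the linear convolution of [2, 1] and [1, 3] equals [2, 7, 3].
Recompute linear convolution of [2, 1] and [1, 3]: y[0] = 2×1 = 2; y[1] = 2×3 + 1×1 = 7; y[2] = 1×3 = 3 → [2, 7, 3]. Given [2, 7, 3] matches, so answer: Yes

Yes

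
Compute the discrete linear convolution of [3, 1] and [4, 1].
y[0] = 3×4 = 12; y[1] = 3×1 + 1×4 = 7; y[2] = 1×1 = 1

[12, 7, 1]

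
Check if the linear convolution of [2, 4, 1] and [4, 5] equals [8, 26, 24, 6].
Recompute linear convolution of [2, 4, 1] and [4, 5]: y[0] = 2×4 = 8; y[1] = 2×5 + 4×4 = 26; y[2] = 4×5 + 1×4 = 24; y[3] = 1×5 = 5 → [8, 26, 24, 5]. Compare to given [8, 26, 24, 6]: they differ at index 3: given 6, correct 5, so answer: No

No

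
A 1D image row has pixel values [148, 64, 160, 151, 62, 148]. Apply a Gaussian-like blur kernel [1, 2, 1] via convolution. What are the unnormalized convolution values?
Convolve image row [148, 64, 160, 151, 62, 148] with kernel [1, 2, 1]: y[0] = 148×1 = 148; y[1] = 148×2 + 64×1 = 360; y[2] = 148×1 + 64×2 + 160×1 = 436; y[3] = 64×1 + 160×2 + 151×1 = 535; y[4] = 160×1 + 151×2 + 62×1 = 524; y[5] = 151×1 + 62×2 + 148×1 = 423; y[6] = 62×1 + 148×2 = 358; y[7] = 148×1 = 148 → [148, 360, 436, 535, 524, 423, 358, 148]. Normalization factor = sum(kernel) = 4.

[148, 360, 436, 535, 524, 423, 358, 148]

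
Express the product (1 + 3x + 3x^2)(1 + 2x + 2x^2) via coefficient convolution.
Ascending coefficients: a = [1, 3, 3], b = [1, 2, 2]. c[0] = 1×1 = 1; c[1] = 1×2 + 3×1 = 5; c[2] = 1×2 + 3×2 + 3×1 = 11; c[3] = 3×2 + 3×2 = 12; c[4] = 3×2 = 6. Result coefficients: [1, 5, 11, 12, 6] → 1 + 5x + 11x^2 + 12x^3 + 6x^4

1 + 5x + 11x^2 + 12x^3 + 6x^4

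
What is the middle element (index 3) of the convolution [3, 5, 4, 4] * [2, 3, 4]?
Use y[k] = Σ_i a[i]·b[k-i] at k=3. y[3] = 5×4 + 4×3 + 4×2 = 40

40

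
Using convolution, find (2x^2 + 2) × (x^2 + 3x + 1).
Ascending coefficients: a = [2, 0, 2], b = [1, 3, 1]. c[0] = 2×1 = 2; c[1] = 2×3 + 0×1 = 6; c[2] = 2×1 + 0×3 + 2×1 = 4; c[3] = 0×1 + 2×3 = 6; c[4] = 2×1 = 2. Result coefficients: [2, 6, 4, 6, 2] → 2x^4 + 6x^3 + 4x^2 + 6x + 2

2x^4 + 6x^3 + 4x^2 + 6x + 2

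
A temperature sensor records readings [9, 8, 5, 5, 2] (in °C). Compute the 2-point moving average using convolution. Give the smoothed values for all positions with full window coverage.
2-point moving average kernel = [1, 1]. Apply in 'valid' mode (full window coverage): avg[0] = (9 + 8) / 2 = 8.5; avg[1] = (8 + 5) / 2 = 6.5; avg[2] = (5 + 5) / 2 = 5.0; avg[3] = (5 + 2) / 2 = 3.5. Smoothed values: [8.5, 6.5, 5.0, 3.5]

[8.5, 6.5, 5.0, 3.5]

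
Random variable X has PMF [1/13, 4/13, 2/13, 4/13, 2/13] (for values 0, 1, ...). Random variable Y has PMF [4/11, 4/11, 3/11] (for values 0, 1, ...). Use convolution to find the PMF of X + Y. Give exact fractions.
P(X+Y=k) = Σ_i P(X=i)·P(Y=k-i) — a convolution of [1/13, 4/13, 2/13, 4/13, 2/13] and [4/11, 4/11, 3/11]. P(X+Y=0) = (1/13)×(4/11) = 4/143; P(X+Y=1) = (1/13)×(4/11) + (4/13)×(4/11) = 4/143 + 16/143 = 20/143; P(X+Y=2) = (1/13)×(3/11) + (4/13)×(4/11) + (2/13)×(4/11) = 3/143 + 16/143 + 8/143 = 27/143; P(X+Y=3) = (4/13)×(3/11) + (2/13)×(4/11) + (4/13)×(4/11) = 12/143 + 8/143 + 16/143 = 36/143; P(X+Y=4) = (2/13)×(3/11) + (4/13)×(4/11) + (2/13)×(4/11) = 6/143 + 16/143 + 8/143 = 30/143; P(X+Y=5) = (4/13)×(3/11) + (2/13)×(4/11) = 12/143 + 8/143 = 20/143; P(X+Y=6) = (2/13)×(3/11) = 6/143. PMF: [4/143, 20/143, 27/143, 36/143, 30/143, 20/143, 6/143] (sums to 1 ✓)

[4/143, 20/143, 27/143, 36/143, 30/143, 20/143, 6/143]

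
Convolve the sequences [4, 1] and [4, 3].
y[0] = 4×4 = 16; y[1] = 4×3 + 1×4 = 16; y[2] = 1×3 = 3

[16, 16, 3]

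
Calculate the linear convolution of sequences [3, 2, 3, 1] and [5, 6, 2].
y[0] = 3×5 = 15; y[1] = 3×6 + 2×5 = 28; y[2] = 3×2 + 2×6 + 3×5 = 33; y[3] = 2×2 + 3×6 + 1×5 = 27; y[4] = 3×2 + 1×6 = 12; y[5] = 1×2 = 2

[15, 28, 33, 27, 12, 2]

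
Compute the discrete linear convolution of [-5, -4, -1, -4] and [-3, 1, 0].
y[0] = -5×-3 = 15; y[1] = -5×1 + -4×-3 = 7; y[2] = -5×0 + -4×1 + -1×-3 = -1; y[3] = -4×0 + -1×1 + -4×-3 = 11; y[4] = -1×0 + -4×1 = -4; y[5] = -4×0 = 0

[15, 7, -1, 11, -4, 0]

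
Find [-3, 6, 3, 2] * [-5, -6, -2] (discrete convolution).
y[0] = -3×-5 = 15; y[1] = -3×-6 + 6×-5 = -12; y[2] = -3×-2 + 6×-6 + 3×-5 = -45; y[3] = 6×-2 + 3×-6 + 2×-5 = -40; y[4] = 3×-2 + 2×-6 = -18; y[5] = 2×-2 = -4

[15, -12, -45, -40, -18, -4]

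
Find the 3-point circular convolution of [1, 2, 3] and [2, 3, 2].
Use y[k] = Σ_j a[j]·b[(k-j) mod 3]. y[0] = 1×2 + 2×2 + 3×3 = 15; y[1] = 1×3 + 2×2 + 3×2 = 13; y[2] = 1×2 + 2×3 + 3×2 = 14. Result: [15, 13, 14]

[15, 13, 14]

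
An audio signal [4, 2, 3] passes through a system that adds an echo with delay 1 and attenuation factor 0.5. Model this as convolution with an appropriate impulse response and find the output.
Direct-path + delayed-attenuated-path model → impulse response h = [1, 0.5] (1 at lag 0, 0.5 at lag 1). Output y[n] = x[n] + 0.5·x[n - 1] (with x[n] = 0 outside 0..2): y[0] = 4 + 0.5×0 = 4; y[1] = 2 + 0.5×4 = 4.0; y[2] = 3 + 0.5×2 = 4.0; y[3] = 0 + 0.5×3 = 1.5. So y = [4, 4.0, 4.0, 1.5]

[4, 4.0, 4.0, 1.5]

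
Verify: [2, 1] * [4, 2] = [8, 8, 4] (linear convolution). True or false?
Recompute linear convolution of [2, 1] and [4, 2]: y[0] = 2×4 = 8; y[1] = 2×2 + 1×4 = 8; y[2] = 1×2 = 2 → [8, 8, 2]. Compare to given [8, 8, 4]: they differ at index 2: given 4, correct 2, so answer: No

No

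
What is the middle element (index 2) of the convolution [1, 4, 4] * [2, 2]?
Use y[k] = Σ_i a[i]·b[k-i] at k=2. y[2] = 4×2 + 4×2 = 16

16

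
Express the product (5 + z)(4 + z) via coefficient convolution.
Ascending coefficients: a = [5, 1], b = [4, 1]. c[0] = 5×4 = 20; c[1] = 5×1 + 1×4 = 9; c[2] = 1×1 = 1. Result coefficients: [20, 9, 1] → 20 + 9z + z^2

20 + 9z + z^2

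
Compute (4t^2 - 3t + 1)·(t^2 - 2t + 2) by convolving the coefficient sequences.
Ascending coefficients: a = [1, -3, 4], b = [2, -2, 1]. c[0] = 1×2 = 2; c[1] = 1×-2 + -3×2 = -8; c[2] = 1×1 + -3×-2 + 4×2 = 15; c[3] = -3×1 + 4×-2 = -11; c[4] = 4×1 = 4. Result coefficients: [2, -8, 15, -11, 4] → 4t^4 - 11t^3 + 15t^2 - 8t + 2

4t^4 - 11t^3 + 15t^2 - 8t + 2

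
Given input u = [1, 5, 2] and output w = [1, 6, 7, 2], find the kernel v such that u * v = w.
Output length 4 = len(u) + len(v) - 1 ⇒ len(v) = 2. Solve v forward using v[k] = (w[k] - Σ_{i≥1} u[i]·v[k-i]) / u[0]: v[0] = w[0] / u[0] = 1 / 1 = 1; v[1] = (w[1] - 5×1) / u[0] = (6 - 5×1) / 1 = 1. So v = [1, 1]. Forward-check [1, 5, 2] * [1, 1]: w[0] = 1×1 = 1; w[1] = 1×1 + 5×1 = 6; w[2] = 5×1 + 2×1 = 7; w[3] = 2×1 = 2 → [1, 6, 7, 2] ✓

[1, 1]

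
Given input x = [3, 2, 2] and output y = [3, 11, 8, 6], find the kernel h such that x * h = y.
Output length 4 = len(x) + len(h) - 1 ⇒ len(h) = 2. Solve h forward using h[k] = (y[k] - Σ_{i≥1} x[i]·h[k-i]) / x[0]: h[0] = y[0] / x[0] = 3 / 3 = 1; h[1] = (y[1] - 2×1) / x[0] = (11 - 2×1) / 3 = 3. So h = [1, 3]. Forward-check [3, 2, 2] * [1, 3]: y[0] = 3×1 = 3; y[1] = 3×3 + 2×1 = 11; y[2] = 2×3 + 2×1 = 8; y[3] = 2×3 = 6 → [3, 11, 8, 6] ✓

[1, 3]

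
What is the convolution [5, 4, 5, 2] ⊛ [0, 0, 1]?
y[0] = 5×0 = 0; y[1] = 5×0 + 4×0 = 0; y[2] = 5×1 + 4×0 + 5×0 = 5; y[3] = 4×1 + 5×0 + 2×0 = 4; y[4] = 5×1 + 2×0 = 5; y[5] = 2×1 = 2

[0, 0, 5, 4, 5, 2]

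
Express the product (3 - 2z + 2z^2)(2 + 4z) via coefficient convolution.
Ascending coefficients: a = [3, -2, 2], b = [2, 4]. c[0] = 3×2 = 6; c[1] = 3×4 + -2×2 = 8; c[2] = -2×4 + 2×2 = -4; c[3] = 2×4 = 8. Result coefficients: [6, 8, -4, 8] → 6 + 8z - 4z^2 + 8z^3

6 + 8z - 4z^2 + 8z^3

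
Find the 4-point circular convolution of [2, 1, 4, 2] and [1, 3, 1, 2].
Use y[k] = Σ_j f[j]·g[(k-j) mod 4]. y[0] = 2×1 + 1×2 + 4×1 + 2×3 = 14; y[1] = 2×3 + 1×1 + 4×2 + 2×1 = 17; y[2] = 2×1 + 1×3 + 4×1 + 2×2 = 13; y[3] = 2×2 + 1×1 + 4×3 + 2×1 = 19. Result: [14, 17, 13, 19]

[14, 17, 13, 19]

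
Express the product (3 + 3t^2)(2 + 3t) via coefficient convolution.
Ascending coefficients: a = [3, 0, 3], b = [2, 3]. c[0] = 3×2 = 6; c[1] = 3×3 + 0×2 = 9; c[2] = 0×3 + 3×2 = 6; c[3] = 3×3 = 9. Result coefficients: [6, 9, 6, 9] → 6 + 9t + 6t^2 + 9t^3

6 + 9t + 6t^2 + 9t^3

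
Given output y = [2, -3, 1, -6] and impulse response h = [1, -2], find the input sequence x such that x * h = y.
Deconvolve y=[2, -3, 1, -6] by h=[1, -2]. Since h[0]=1, solve forward: x[0] = y[0] / 1 = 2; x[1] = (y[1] - 2×-2) / 1 = 1; x[2] = (y[2] - 1×-2) / 1 = 3. So x = [2, 1, 3]. Check by forward convolution: y[0] = 2×1 = 2; y[1] = 2×-2 + 1×1 = -3; y[2] = 1×-2 + 3×1 = 1; y[3] = 3×-2 = -6

[2, 1, 3]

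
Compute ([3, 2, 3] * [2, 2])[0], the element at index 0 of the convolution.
Use y[k] = Σ_i a[i]·b[k-i] at k=0. y[0] = 3×2 = 6

6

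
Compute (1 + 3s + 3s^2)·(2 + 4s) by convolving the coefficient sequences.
Ascending coefficients: a = [1, 3, 3], b = [2, 4]. c[0] = 1×2 = 2; c[1] = 1×4 + 3×2 = 10; c[2] = 3×4 + 3×2 = 18; c[3] = 3×4 = 12. Result coefficients: [2, 10, 18, 12] → 2 + 10s + 18s^2 + 12s^3

2 + 10s + 18s^2 + 12s^3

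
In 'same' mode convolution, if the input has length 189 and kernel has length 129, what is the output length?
'Same' mode returns an output with the same length as the input: 189

189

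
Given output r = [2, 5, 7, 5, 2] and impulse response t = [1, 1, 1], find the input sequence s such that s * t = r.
Deconvolve r=[2, 5, 7, 5, 2] by t=[1, 1, 1]. Since t[0]=1, solve forward: s[0] = r[0] / 1 = 2; s[1] = (r[1] - 2×1) / 1 = 3; s[2] = (r[2] - 3×1 - 2×1) / 1 = 2. So s = [2, 3, 2]. Check by forward convolution: r[0] = 2×1 = 2; r[1] = 2×1 + 3×1 = 5; r[2] = 2×1 + 3×1 + 2×1 = 7; r[3] = 3×1 + 2×1 = 5; r[4] = 2×1 = 2

[2, 3, 2]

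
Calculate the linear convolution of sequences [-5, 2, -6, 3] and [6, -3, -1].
y[0] = -5×6 = -30; y[1] = -5×-3 + 2×6 = 27; y[2] = -5×-1 + 2×-3 + -6×6 = -37; y[3] = 2×-1 + -6×-3 + 3×6 = 34; y[4] = -6×-1 + 3×-3 = -3; y[5] = 3×-1 = -3

[-30, 27, -37, 34, -3, -3]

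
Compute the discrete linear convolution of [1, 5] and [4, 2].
y[0] = 1×4 = 4; y[1] = 1×2 + 5×4 = 22; y[2] = 5×2 = 10

[4, 22, 10]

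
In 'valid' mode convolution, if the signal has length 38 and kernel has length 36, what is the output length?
'Valid' mode counts only positions where the kernel fully overlaps the signal: m - n + 1 = 38 - 36 + 1 = 3

3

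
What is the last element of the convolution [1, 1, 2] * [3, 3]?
Use y[k] = Σ_i a[i]·b[k-i] at k=3. y[3] = 2×3 = 6

6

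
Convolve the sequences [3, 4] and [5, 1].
y[0] = 3×5 = 15; y[1] = 3×1 + 4×5 = 23; y[2] = 4×1 = 4

[15, 23, 4]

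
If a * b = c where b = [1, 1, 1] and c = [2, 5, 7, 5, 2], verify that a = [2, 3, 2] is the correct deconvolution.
Forward-compute [2, 3, 2] * [1, 1, 1]: c[0] = 2×1 = 2; c[1] = 2×1 + 3×1 = 5; c[2] = 2×1 + 3×1 + 2×1 = 7; c[3] = 3×1 + 2×1 = 5; c[4] = 2×1 = 2 → [2, 5, 7, 5, 2]. Matches given c = [2, 5, 7, 5, 2], so verified.

Verified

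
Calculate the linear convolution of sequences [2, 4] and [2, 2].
y[0] = 2×2 = 4; y[1] = 2×2 + 4×2 = 12; y[2] = 4×2 = 8

[4, 12, 8]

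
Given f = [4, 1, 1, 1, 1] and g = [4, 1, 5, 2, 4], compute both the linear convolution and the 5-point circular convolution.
Linear: y_lin[0] = 4×4 = 16; y_lin[1] = 4×1 + 1×4 = 8; y_lin[2] = 4×5 + 1×1 + 1×4 = 25; y_lin[3] = 4×2 + 1×5 + 1×1 + 1×4 = 18; y_lin[4] = 4×4 + 1×2 + 1×5 + 1×1 + 1×4 = 28; y_lin[5] = 1×4 + 1×2 + 1×5 + 1×1 = 12; y_lin[6] = 1×4 + 1×2 + 1×5 = 11; y_lin[7] = 1×4 + 1×2 = 6; y_lin[8] = 1×4 = 4 → [16, 8, 25, 18, 28, 12, 11, 6, 4]. Circular (length 5): y[0] = 4×4 + 1×4 + 1×2 + 1×5 + 1×1 = 28; y[1] = 4×1 + 1×4 + 1×4 + 1×2 + 1×5 = 19; y[2] = 4×5 + 1×1 + 1×4 + 1×4 + 1×2 = 31; y[3] = 4×2 + 1×5 + 1×1 + 1×4 + 1×4 = 22; y[4] = 4×4 + 1×2 + 1×5 + 1×1 + 1×4 = 28 → [28, 19, 31, 22, 28]

Linear: [16, 8, 25, 18, 28, 12, 11, 6, 4], Circular: [28, 19, 31, 22, 28]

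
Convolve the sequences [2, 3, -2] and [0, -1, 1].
y[0] = 2×0 = 0; y[1] = 2×-1 + 3×0 = -2; y[2] = 2×1 + 3×-1 + -2×0 = -1; y[3] = 3×1 + -2×-1 = 5; y[4] = -2×1 = -2

[0, -2, -1, 5, -2]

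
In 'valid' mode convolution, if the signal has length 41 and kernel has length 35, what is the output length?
'Valid' mode counts only positions where the kernel fully overlaps the signal: m - n + 1 = 41 - 35 + 1 = 7

7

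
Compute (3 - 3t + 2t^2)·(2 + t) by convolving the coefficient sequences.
Ascending coefficients: a = [3, -3, 2], b = [2, 1]. c[0] = 3×2 = 6; c[1] = 3×1 + -3×2 = -3; c[2] = -3×1 + 2×2 = 1; c[3] = 2×1 = 2. Result coefficients: [6, -3, 1, 2] → 6 - 3t + t^2 + 2t^3

6 - 3t + t^2 + 2t^3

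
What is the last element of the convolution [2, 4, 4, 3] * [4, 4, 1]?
Use y[k] = Σ_i a[i]·b[k-i] at k=5. y[5] = 3×1 = 3

3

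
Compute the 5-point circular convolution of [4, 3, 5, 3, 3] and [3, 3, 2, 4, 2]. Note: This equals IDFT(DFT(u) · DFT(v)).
Either evaluate y[k] = Σ_j u[j]·v[(k-j) mod 5] directly, or use IDFT(DFT(u) · DFT(v)). y[0] = 4×3 + 3×2 + 5×4 + 3×2 + 3×3 = 53; y[1] = 4×3 + 3×3 + 5×2 + 3×4 + 3×2 = 49; y[2] = 4×2 + 3×3 + 5×3 + 3×2 + 3×4 = 50; y[3] = 4×4 + 3×2 + 5×3 + 3×3 + 3×2 = 52; y[4] = 4×2 + 3×4 + 5×2 + 3×3 + 3×3 = 48. Result: [53, 49, 50, 52, 48]

[53, 49, 50, 52, 48]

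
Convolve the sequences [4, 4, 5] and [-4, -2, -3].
y[0] = 4×-4 = -16; y[1] = 4×-2 + 4×-4 = -24; y[2] = 4×-3 + 4×-2 + 5×-4 = -40; y[3] = 4×-3 + 5×-2 = -22; y[4] = 5×-3 = -15

[-16, -24, -40, -22, -15]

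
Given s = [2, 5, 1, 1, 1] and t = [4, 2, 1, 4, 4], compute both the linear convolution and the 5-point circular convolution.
Linear: y_lin[0] = 2×4 = 8; y_lin[1] = 2×2 + 5×4 = 24; y_lin[2] = 2×1 + 5×2 + 1×4 = 16; y_lin[3] = 2×4 + 5×1 + 1×2 + 1×4 = 19; y_lin[4] = 2×4 + 5×4 + 1×1 + 1×2 + 1×4 = 35; y_lin[5] = 5×4 + 1×4 + 1×1 + 1×2 = 27; y_lin[6] = 1×4 + 1×4 + 1×1 = 9; y_lin[7] = 1×4 + 1×4 = 8; y_lin[8] = 1×4 = 4 → [8, 24, 16, 19, 35, 27, 9, 8, 4]. Circular (length 5): y[0] = 2×4 + 5×4 + 1×4 + 1×1 + 1×2 = 35; y[1] = 2×2 + 5×4 + 1×4 + 1×4 + 1×1 = 33; y[2] = 2×1 + 5×2 + 1×4 + 1×4 + 1×4 = 24; y[3] = 2×4 + 5×1 + 1×2 + 1×4 + 1×4 = 23; y[4] = 2×4 + 5×4 + 1×1 + 1×2 + 1×4 = 35 → [35, 33, 24, 23, 35]

Linear: [8, 24, 16, 19, 35, 27, 9, 8, 4], Circular: [35, 33, 24, 23, 35]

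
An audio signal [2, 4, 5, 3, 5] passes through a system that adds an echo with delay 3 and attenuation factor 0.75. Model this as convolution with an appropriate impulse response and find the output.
Direct-path + delayed-attenuated-path model → impulse response h = [1, 0, 0, 0.75] (1 at lag 0, 0.75 at lag 3). Output y[n] = x[n] + 0.75·x[n - 3] (with x[n] = 0 outside 0..4): y[0] = 2 + 0.75×0 = 2; y[1] = 4 + 0.75×0 = 4; y[2] = 5 + 0.75×0 = 5; y[3] = 3 + 0.75×2 = 4.5; y[4] = 5 + 0.75×4 = 8.0; y[5] = 0 + 0.75×5 = 3.75; y[6] = 0 + 0.75×3 = 2.25; y[7] = 0 + 0.75×5 = 3.75. So y = [2, 4, 5, 4.5, 8.0, 3.75, 2.25, 3.75]

[2, 4, 5, 4.5, 8.0, 3.75, 2.25, 3.75]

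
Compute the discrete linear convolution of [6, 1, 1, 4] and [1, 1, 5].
y[0] = 6×1 = 6; y[1] = 6×1 + 1×1 = 7; y[2] = 6×5 + 1×1 + 1×1 = 32; y[3] = 1×5 + 1×1 + 4×1 = 10; y[4] = 1×5 + 4×1 = 9; y[5] = 4×5 = 20

[6, 7, 32, 10, 9, 20]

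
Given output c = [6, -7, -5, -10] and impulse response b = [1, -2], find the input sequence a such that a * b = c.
Deconvolve c=[6, -7, -5, -10] by b=[1, -2]. Since b[0]=1, solve forward: a[0] = c[0] / 1 = 6; a[1] = (c[1] - 6×-2) / 1 = 5; a[2] = (c[2] - 5×-2) / 1 = 5. So a = [6, 5, 5]. Check by forward convolution: c[0] = 6×1 = 6; c[1] = 6×-2 + 5×1 = -7; c[2] = 5×-2 + 5×1 = -5; c[3] = 5×-2 = -10

[6, 5, 5]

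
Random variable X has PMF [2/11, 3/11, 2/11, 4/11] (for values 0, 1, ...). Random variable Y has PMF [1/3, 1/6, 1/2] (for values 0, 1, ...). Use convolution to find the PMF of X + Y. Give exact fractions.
P(X+Y=k) = Σ_i P(X=i)·P(Y=k-i) — a convolution of [2/11, 3/11, 2/11, 4/11] and [1/3, 1/6, 1/2]. P(X+Y=0) = (2/11)×(1/3) = 2/33; P(X+Y=1) = (2/11)×(1/6) + (3/11)×(1/3) = 1/33 + 1/11 = 4/33; P(X+Y=2) = (2/11)×(1/2) + (3/11)×(1/6) + (2/11)×(1/3) = 1/11 + 1/22 + 2/33 = 13/66; P(X+Y=3) = (3/11)×(1/2) + (2/11)×(1/6) + (4/11)×(1/3) = 3/22 + 1/33 + 4/33 = 19/66; P(X+Y=4) = (2/11)×(1/2) + (4/11)×(1/6) = 1/11 + 2/33 = 5/33; P(X+Y=5) = (4/11)×(1/2) = 2/11. PMF: [2/33, 4/33, 13/66, 19/66, 5/33, 2/11] (sums to 1 ✓)

[2/33, 4/33, 13/66, 19/66, 5/33, 2/11]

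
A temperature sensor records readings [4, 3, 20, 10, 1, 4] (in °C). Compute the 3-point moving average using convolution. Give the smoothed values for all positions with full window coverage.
3-point moving average kernel = [1, 1, 1]. Apply in 'valid' mode (full window coverage): avg[0] = (4 + 3 + 20) / 3 = 9.0; avg[1] = (3 + 20 + 10) / 3 = 11.0; avg[2] = (20 + 10 + 1) / 3 = 10.33; avg[3] = (10 + 1 + 4) / 3 = 5.0. Smoothed values: [9.0, 11.0, 10.33, 5.0]

[9.0, 11.0, 10.33, 5.0]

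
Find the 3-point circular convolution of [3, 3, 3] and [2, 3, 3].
Use y[k] = Σ_j u[j]·v[(k-j) mod 3]. y[0] = 3×2 + 3×3 + 3×3 = 24; y[1] = 3×3 + 3×2 + 3×3 = 24; y[2] = 3×3 + 3×3 + 3×2 = 24. Result: [24, 24, 24]

[24, 24, 24]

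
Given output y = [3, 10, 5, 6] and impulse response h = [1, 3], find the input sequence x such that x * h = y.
Deconvolve y=[3, 10, 5, 6] by h=[1, 3]. Since h[0]=1, solve forward: x[0] = y[0] / 1 = 3; x[1] = (y[1] - 3×3) / 1 = 1; x[2] = (y[2] - 1×3) / 1 = 2. So x = [3, 1, 2]. Check by forward convolution: y[0] = 3×1 = 3; y[1] = 3×3 + 1×1 = 10; y[2] = 1×3 + 2×1 = 5; y[3] = 2×3 = 6

[3, 1, 2]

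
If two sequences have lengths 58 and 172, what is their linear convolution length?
Linear/full convolution length: m + n - 1 = 58 + 172 - 1 = 229

229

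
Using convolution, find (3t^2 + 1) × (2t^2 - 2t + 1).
Ascending coefficients: a = [1, 0, 3], b = [1, -2, 2]. c[0] = 1×1 = 1; c[1] = 1×-2 + 0×1 = -2; c[2] = 1×2 + 0×-2 + 3×1 = 5; c[3] = 0×2 + 3×-2 = -6; c[4] = 3×2 = 6. Result coefficients: [1, -2, 5, -6, 6] → 6t^4 - 6t^3 + 5t^2 - 2t + 1

6t^4 - 6t^3 + 5t^2 - 2t + 1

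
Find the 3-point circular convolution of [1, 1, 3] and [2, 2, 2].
Use y[k] = Σ_j f[j]·g[(k-j) mod 3]. y[0] = 1×2 + 1×2 + 3×2 = 10; y[1] = 1×2 + 1×2 + 3×2 = 10; y[2] = 1×2 + 1×2 + 3×2 = 10. Result: [10, 10, 10]

[10, 10, 10]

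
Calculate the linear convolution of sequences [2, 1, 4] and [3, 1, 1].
y[0] = 2×3 = 6; y[1] = 2×1 + 1×3 = 5; y[2] = 2×1 + 1×1 + 4×3 = 15; y[3] = 1×1 + 4×1 = 5; y[4] = 4×1 = 4

[6, 5, 15, 5, 4]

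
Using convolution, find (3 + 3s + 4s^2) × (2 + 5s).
Ascending coefficients: a = [3, 3, 4], b = [2, 5]. c[0] = 3×2 = 6; c[1] = 3×5 + 3×2 = 21; c[2] = 3×5 + 4×2 = 23; c[3] = 4×5 = 20. Result coefficients: [6, 21, 23, 20] → 6 + 21s + 23s^2 + 20s^3

6 + 21s + 23s^2 + 20s^3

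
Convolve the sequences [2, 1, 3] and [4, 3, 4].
y[0] = 2×4 = 8; y[1] = 2×3 + 1×4 = 10; y[2] = 2×4 + 1×3 + 3×4 = 23; y[3] = 1×4 + 3×3 = 13; y[4] = 3×4 = 12

[8, 10, 23, 13, 12]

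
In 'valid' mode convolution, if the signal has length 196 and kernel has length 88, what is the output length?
'Valid' mode counts only positions where the kernel fully overlaps the signal: m - n + 1 = 196 - 88 + 1 = 109

109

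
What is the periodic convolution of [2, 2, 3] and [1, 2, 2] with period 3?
Use y[k] = Σ_j s[j]·t[(k-j) mod 3]. y[0] = 2×1 + 2×2 + 3×2 = 12; y[1] = 2×2 + 2×1 + 3×2 = 12; y[2] = 2×2 + 2×2 + 3×1 = 11. Result: [12, 12, 11]

[12, 12, 11]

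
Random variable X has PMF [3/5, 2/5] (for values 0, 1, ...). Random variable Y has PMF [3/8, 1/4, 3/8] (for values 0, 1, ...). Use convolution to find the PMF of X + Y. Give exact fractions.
P(X+Y=k) = Σ_i P(X=i)·P(Y=k-i) — a convolution of [3/5, 2/5] and [3/8, 1/4, 3/8]. P(X+Y=0) = (3/5)×(3/8) = 9/40; P(X+Y=1) = (3/5)×(1/4) + (2/5)×(3/8) = 3/20 + 3/20 = 3/10; P(X+Y=2) = (3/5)×(3/8) + (2/5)×(1/4) = 9/40 + 1/10 = 13/40; P(X+Y=3) = (2/5)×(3/8) = 3/20. PMF: [9/40, 3/10, 13/40, 3/20] (sums to 1 ✓)

[9/40, 3/10, 13/40, 3/20]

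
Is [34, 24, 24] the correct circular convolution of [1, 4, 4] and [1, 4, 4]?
Recompute circular convolution of [1, 4, 4] and [1, 4, 4]: y[0] = 1×1 + 4×4 + 4×4 = 33; y[1] = 1×4 + 4×1 + 4×4 = 24; y[2] = 1×4 + 4×4 + 4×1 = 24 → [33, 24, 24]. Compare to given [34, 24, 24]: they differ at index 0: given 34, correct 33, so answer: No

No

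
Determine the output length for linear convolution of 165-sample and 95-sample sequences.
Linear/full convolution length: m + n - 1 = 165 + 95 - 1 = 259

259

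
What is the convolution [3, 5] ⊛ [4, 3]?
y[0] = 3×4 = 12; y[1] = 3×3 + 5×4 = 29; y[2] = 5×3 = 15

[12, 29, 15]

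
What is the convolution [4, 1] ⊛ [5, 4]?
y[0] = 4×5 = 20; y[1] = 4×4 + 1×5 = 21; y[2] = 1×4 = 4

[20, 21, 4]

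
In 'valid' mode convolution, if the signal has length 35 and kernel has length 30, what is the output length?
'Valid' mode counts only positions where the kernel fully overlaps the signal: m - n + 1 = 35 - 30 + 1 = 6

6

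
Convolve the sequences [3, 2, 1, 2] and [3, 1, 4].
y[0] = 3×3 = 9; y[1] = 3×1 + 2×3 = 9; y[2] = 3×4 + 2×1 + 1×3 = 17; y[3] = 2×4 + 1×1 + 2×3 = 15; y[4] = 1×4 + 2×1 = 6; y[5] = 2×4 = 8

[9, 9, 17, 15, 6, 8]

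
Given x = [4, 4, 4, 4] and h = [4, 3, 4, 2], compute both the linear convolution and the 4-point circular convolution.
Linear: y_lin[0] = 4×4 = 16; y_lin[1] = 4×3 + 4×4 = 28; y_lin[2] = 4×4 + 4×3 + 4×4 = 44; y_lin[3] = 4×2 + 4×4 + 4×3 + 4×4 = 52; y_lin[4] = 4×2 + 4×4 + 4×3 = 36; y_lin[5] = 4×2 + 4×4 = 24; y_lin[6] = 4×2 = 8 → [16, 28, 44, 52, 36, 24, 8]. Circular (length 4): y[0] = 4×4 + 4×2 + 4×4 + 4×3 = 52; y[1] = 4×3 + 4×4 + 4×2 + 4×4 = 52; y[2] = 4×4 + 4×3 + 4×4 + 4×2 = 52; y[3] = 4×2 + 4×4 + 4×3 + 4×4 = 52 → [52, 52, 52, 52]

Linear: [16, 28, 44, 52, 36, 24, 8], Circular: [52, 52, 52, 52]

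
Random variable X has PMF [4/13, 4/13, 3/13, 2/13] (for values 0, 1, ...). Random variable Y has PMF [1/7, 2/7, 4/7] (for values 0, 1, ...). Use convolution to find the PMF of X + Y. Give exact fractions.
P(X+Y=k) = Σ_i P(X=i)·P(Y=k-i) — a convolution of [4/13, 4/13, 3/13, 2/13] and [1/7, 2/7, 4/7]. P(X+Y=0) = (4/13)×(1/7) = 4/91; P(X+Y=1) = (4/13)×(2/7) + (4/13)×(1/7) = 8/91 + 4/91 = 12/91; P(X+Y=2) = (4/13)×(4/7) + (4/13)×(2/7) + (3/13)×(1/7) = 16/91 + 8/91 + 3/91 = 27/91; P(X+Y=3) = (4/13)×(4/7) + (3/13)×(2/7) + (2/13)×(1/7) = 16/91 + 6/91 + 2/91 = 24/91; P(X+Y=4) = (3/13)×(4/7) + (2/13)×(2/7) = 12/91 + 4/91 = 16/91; P(X+Y=5) = (2/13)×(4/7) = 8/91. PMF: [4/91, 12/91, 27/91, 24/91, 16/91, 8/91] (sums to 1 ✓)

[4/91, 12/91, 27/91, 24/91, 16/91, 8/91]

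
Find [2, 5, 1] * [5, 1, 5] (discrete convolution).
y[0] = 2×5 = 10; y[1] = 2×1 + 5×5 = 27; y[2] = 2×5 + 5×1 + 1×5 = 20; y[3] = 5×5 + 1×1 = 26; y[4] = 1×5 = 5

[10, 27, 20, 26, 5]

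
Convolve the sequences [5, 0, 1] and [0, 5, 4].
y[0] = 5×0 = 0; y[1] = 5×5 + 0×0 = 25; y[2] = 5×4 + 0×5 + 1×0 = 20; y[3] = 0×4 + 1×5 = 5; y[4] = 1×4 = 4

[0, 25, 20, 5, 4]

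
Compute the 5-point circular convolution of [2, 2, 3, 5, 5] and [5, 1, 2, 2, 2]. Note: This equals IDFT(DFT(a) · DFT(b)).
Either evaluate y[k] = Σ_j a[j]·b[(k-j) mod 5] directly, or use IDFT(DFT(a) · DFT(b)). y[0] = 2×5 + 2×2 + 3×2 + 5×2 + 5×1 = 35; y[1] = 2×1 + 2×5 + 3×2 + 5×2 + 5×2 = 38; y[2] = 2×2 + 2×1 + 3×5 + 5×2 + 5×2 = 41; y[3] = 2×2 + 2×2 + 3×1 + 5×5 + 5×2 = 46; y[4] = 2×2 + 2×2 + 3×2 + 5×1 + 5×5 = 44. Result: [35, 38, 41, 46, 44]

[35, 38, 41, 46, 44]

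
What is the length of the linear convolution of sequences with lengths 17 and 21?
Linear/full convolution length: m + n - 1 = 17 + 21 - 1 = 37

37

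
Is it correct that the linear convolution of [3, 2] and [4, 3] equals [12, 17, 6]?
Recompute linear convolution of [3, 2] and [4, 3]: y[0] = 3×4 = 12; y[1] = 3×3 + 2×4 = 17; y[2] = 2×3 = 6 → [12, 17, 6]. Given [12, 17, 6] matches, so answer: Yes

Yes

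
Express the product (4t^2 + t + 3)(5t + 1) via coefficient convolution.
Ascending coefficients: a = [3, 1, 4], b = [1, 5]. c[0] = 3×1 = 3; c[1] = 3×5 + 1×1 = 16; c[2] = 1×5 + 4×1 = 9; c[3] = 4×5 = 20. Result coefficients: [3, 16, 9, 20] → 20t^3 + 9t^2 + 16t + 3

20t^3 + 9t^2 + 16t + 3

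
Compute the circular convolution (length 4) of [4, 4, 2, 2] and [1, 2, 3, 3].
Use y[k] = Σ_j s[j]·t[(k-j) mod 4]. y[0] = 4×1 + 4×3 + 2×3 + 2×2 = 26; y[1] = 4×2 + 4×1 + 2×3 + 2×3 = 24; y[2] = 4×3 + 4×2 + 2×1 + 2×3 = 28; y[3] = 4×3 + 4×3 + 2×2 + 2×1 = 30. Result: [26, 24, 28, 30]

[26, 24, 28, 30]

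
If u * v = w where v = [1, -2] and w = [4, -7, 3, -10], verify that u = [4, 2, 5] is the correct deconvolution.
Forward-compute [4, 2, 5] * [1, -2]: w[0] = 4×1 = 4; w[1] = 4×-2 + 2×1 = -6; w[2] = 2×-2 + 5×1 = 1; w[3] = 5×-2 = -10 → [4, -6, 1, -10]. Does not match given w = [4, -7, 3, -10].

Not verified. [4, 2, 5] * [1, -2] = [4, -6, 1, -10], which differs from [4, -7, 3, -10] at index 1.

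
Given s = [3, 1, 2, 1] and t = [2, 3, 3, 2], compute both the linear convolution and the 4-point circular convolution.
Linear: y_lin[0] = 3×2 = 6; y_lin[1] = 3×3 + 1×2 = 11; y_lin[2] = 3×3 + 1×3 + 2×2 = 16; y_lin[3] = 3×2 + 1×3 + 2×3 + 1×2 = 17; y_lin[4] = 1×2 + 2×3 + 1×3 = 11; y_lin[5] = 2×2 + 1×3 = 7; y_lin[6] = 1×2 = 2 → [6, 11, 16, 17, 11, 7, 2]. Circular (length 4): y[0] = 3×2 + 1×2 + 2×3 + 1×3 = 17; y[1] = 3×3 + 1×2 + 2×2 + 1×3 = 18; y[2] = 3×3 + 1×3 + 2×2 + 1×2 = 18; y[3] = 3×2 + 1×3 + 2×3 + 1×2 = 17 → [17, 18, 18, 17]

Linear: [6, 11, 16, 17, 11, 7, 2], Circular: [17, 18, 18, 17]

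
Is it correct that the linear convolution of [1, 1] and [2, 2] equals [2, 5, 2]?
Recompute linear convolution of [1, 1] and [2, 2]: y[0] = 1×2 = 2; y[1] = 1×2 + 1×2 = 4; y[2] = 1×2 = 2 → [2, 4, 2]. Compare to given [2, 5, 2]: they differ at index 1: given 5, correct 4, so answer: No

No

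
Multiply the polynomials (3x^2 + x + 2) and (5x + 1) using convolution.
Ascending coefficients: a = [2, 1, 3], b = [1, 5]. c[0] = 2×1 = 2; c[1] = 2×5 + 1×1 = 11; c[2] = 1×5 + 3×1 = 8; c[3] = 3×5 = 15. Result coefficients: [2, 11, 8, 15] → 15x^3 + 8x^2 + 11x + 2

15x^3 + 8x^2 + 11x + 2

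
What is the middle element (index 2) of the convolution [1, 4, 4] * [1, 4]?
Use y[k] = Σ_i a[i]·b[k-i] at k=2. y[2] = 4×4 + 4×1 = 20

20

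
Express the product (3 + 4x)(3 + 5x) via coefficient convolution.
Ascending coefficients: a = [3, 4], b = [3, 5]. c[0] = 3×3 = 9; c[1] = 3×5 + 4×3 = 27; c[2] = 4×5 = 20. Result coefficients: [9, 27, 20] → 9 + 27x + 20x^2

9 + 27x + 20x^2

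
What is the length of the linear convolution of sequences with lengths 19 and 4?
Linear/full convolution length: m + n - 1 = 19 + 4 - 1 = 22

22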